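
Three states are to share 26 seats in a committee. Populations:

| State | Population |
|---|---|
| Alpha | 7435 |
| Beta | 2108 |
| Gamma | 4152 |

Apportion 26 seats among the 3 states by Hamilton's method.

The standard divisor is 13695/26 ≈ 526.731.
Standard quotas: Alpha 14.1154, Beta 4.0020, Gamma 7.8826.
Lower quotas: Alpha 14, Beta 4, Gamma 7 (sum 25, leaving 1 seat).
Remainders in descending order: Gamma 0.8826, Alpha 0.1154, Beta 0.0020.
Largest remainder: Gamma receives the extra seat.

Alpha=14; Beta=4; Gamma=8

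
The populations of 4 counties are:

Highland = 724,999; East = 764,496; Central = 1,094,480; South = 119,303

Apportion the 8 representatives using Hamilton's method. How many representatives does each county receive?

Highland=2, East=2, Central=3, South=1

Total 2703278; standard divisor 2703278/8 ≈ 337909.75.
Standard quotas: Highland 2.1455, East 2.2624, Central 3.2390, South 0.3531.
Lower quotas: Highland 2, East 2, Central 3, South 0 (sum 7, leaving 1 seat).
Remainders in descending order: South 0.3531, East 0.2624, Central 0.2390, Highland 0.1455.
The surplus seat goes to South.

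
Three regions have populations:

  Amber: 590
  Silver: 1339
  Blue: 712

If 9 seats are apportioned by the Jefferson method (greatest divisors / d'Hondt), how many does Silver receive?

Standard divisor 2641/9 ≈ 293.444; standard quotas: Amber 2.011, Silver 4.563, Blue 2.426.
Rounding down gives 2, 4, 2 = 8 seats, so the divisor must be adjusted.
With modified divisor 250: modified quotas Amber 2.360, Silver 5.356, Blue 2.848.
Rounding down: Amber 2, Silver 5, Blue 2 (total 9).
Silver receives 5.

5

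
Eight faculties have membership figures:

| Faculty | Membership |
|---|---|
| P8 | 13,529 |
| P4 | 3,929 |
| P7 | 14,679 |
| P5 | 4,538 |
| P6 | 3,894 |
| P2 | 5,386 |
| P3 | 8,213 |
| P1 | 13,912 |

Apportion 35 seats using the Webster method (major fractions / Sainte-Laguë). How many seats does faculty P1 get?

Standard divisor 68080/35 ≈ 1945.143; standard quotas: P8 6.955, P4 2.020, P7 7.546, P5 2.333, P6 2.002, P2 2.769, P3 4.222, P1 7.152.
Rounding to the nearest integer gives P8 7, P4 2, P7 8, P5 2, P6 2, P2 3, P3 4, P1 7 — total 35, matching the house size, so no adjustment is needed.
P1 receives 7.

7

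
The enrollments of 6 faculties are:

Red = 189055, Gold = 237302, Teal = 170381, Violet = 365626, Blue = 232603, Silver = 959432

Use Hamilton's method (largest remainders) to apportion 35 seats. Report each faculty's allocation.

Red 3; Gold 4; Teal 3; Violet 6; Blue 4; Silver 15

Standard divisor: 2154399 ÷ 35 ≈ 61554.257.
Standard quotas: Red 3.0714, Gold 3.8552, Teal 2.7680, Violet 5.9399, Blue 3.7788, Silver 15.5868.
Lower quotas: Red 3, Gold 3, Teal 2, Violet 5, Blue 3, Silver 15 (sum 31, leaving 4 seats).
Remainders in descending order: Violet 0.9399, Gold 0.8552, Blue 0.7788, Teal 0.7680, Silver 0.5868, Red 0.0714.
The surplus seats go to Violet, Gold, Blue, Teal.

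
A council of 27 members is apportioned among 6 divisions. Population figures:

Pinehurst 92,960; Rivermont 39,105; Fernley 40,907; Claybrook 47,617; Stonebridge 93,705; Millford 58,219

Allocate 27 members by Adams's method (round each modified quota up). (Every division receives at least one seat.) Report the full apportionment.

Pinehurst 6, Rivermont 3, Fernley 3, Claybrook 4, Stonebridge 7, Millford 4

Standard divisor 372513/27 ≈ 13796.778; standard quotas: Pinehurst 6.738, Rivermont 2.834, Fernley 2.965, Claybrook 3.451, Stonebridge 6.792, Millford 4.220.
Rounding up gives 7, 3, 3, 4, 7, 5 = 29 seats, so the divisor must be adjusted.
With modified divisor 15560: modified quotas Pinehurst 5.974, Rivermont 2.513, Fernley 2.629, Claybrook 3.060, Stonebridge 6.022, Millford 3.742.
Rounding up: Pinehurst 6, Rivermont 3, Fernley 3, Claybrook 4, Stonebridge 7, Millford 4 (total 27).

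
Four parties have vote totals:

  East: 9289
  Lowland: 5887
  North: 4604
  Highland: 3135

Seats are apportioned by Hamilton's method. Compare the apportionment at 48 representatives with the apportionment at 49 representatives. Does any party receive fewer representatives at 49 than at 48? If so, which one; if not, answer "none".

At 48 seats: East 19, Lowland 12, North 10, Highland 7.
At 49 seats: East 20, Lowland 12, North 10, Highland 7.
No party's allocation decreased.

none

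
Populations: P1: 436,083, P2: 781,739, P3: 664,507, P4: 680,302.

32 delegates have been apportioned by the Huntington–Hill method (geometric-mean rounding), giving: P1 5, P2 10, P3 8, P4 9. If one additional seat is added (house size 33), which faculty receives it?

Priority for the next seat is population ÷ (√(s·(s+1))).
Priorities: P1 79617.499, P2 74535.889, P3 78312.901, P4 71710.127.
Highest priority: P1.

P1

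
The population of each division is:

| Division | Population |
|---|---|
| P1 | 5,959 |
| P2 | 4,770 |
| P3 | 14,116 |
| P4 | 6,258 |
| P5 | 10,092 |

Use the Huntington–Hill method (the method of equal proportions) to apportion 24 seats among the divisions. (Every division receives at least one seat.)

P1 3, P2 3, P3 8, P4 4, P5 6

With divisor 1763: modified quotas P1 3.380, P2 2.706, P3 8.007, P4 3.550, P5 5.724.
Geometric-mean thresholds: P1 √(3·4)=3.464, P2 √(2·3)=2.449, P3 √(8·9)=8.485, P4 √(3·4)=3.464, P5 √(5·6)=5.477.
Each quota rounded against its threshold gives P1 3, P2 3, P3 8, P4 4, P5 6 (total 24).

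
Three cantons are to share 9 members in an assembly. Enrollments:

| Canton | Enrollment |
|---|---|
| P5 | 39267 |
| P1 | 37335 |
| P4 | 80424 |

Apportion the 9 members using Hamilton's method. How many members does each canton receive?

P5: 2; P1: 2; P4: 5

The standard divisor is 157026/9 ≈ 17447.333.
Standard quotas: P5 2.2506, P1 2.1399, P4 4.6095.
Lower quotas: P5 2, P1 2, P4 4 (sum 8, leaving 1 seat).
Remainders in descending order: P4 0.6095, P5 0.2506, P1 0.1399.
Largest remainder: P4 receives the extra seat.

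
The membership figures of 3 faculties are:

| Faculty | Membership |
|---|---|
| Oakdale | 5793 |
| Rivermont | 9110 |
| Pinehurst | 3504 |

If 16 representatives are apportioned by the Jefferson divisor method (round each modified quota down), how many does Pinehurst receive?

3

Standard divisor 18407/16 ≈ 1150.438; standard quotas: Oakdale 5.035, Rivermont 7.919, Pinehurst 3.046.
Rounding down gives 5, 7, 3 = 15 seats, so the divisor must be adjusted.
With modified divisor 1100: modified quotas Oakdale 5.266, Rivermont 8.282, Pinehurst 3.185.
Rounding down: Oakdale 5, Rivermont 8, Pinehurst 3 (total 16).
Pinehurst receives 3.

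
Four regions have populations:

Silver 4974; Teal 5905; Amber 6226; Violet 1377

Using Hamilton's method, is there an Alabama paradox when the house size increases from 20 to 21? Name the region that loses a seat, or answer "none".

Violet

At 20 seats: Silver 5, Teal 6, Amber 7, Violet 2.
At 21 seats: Silver 6, Teal 7, Amber 7, Violet 1.
Violet drops from 2 to 1.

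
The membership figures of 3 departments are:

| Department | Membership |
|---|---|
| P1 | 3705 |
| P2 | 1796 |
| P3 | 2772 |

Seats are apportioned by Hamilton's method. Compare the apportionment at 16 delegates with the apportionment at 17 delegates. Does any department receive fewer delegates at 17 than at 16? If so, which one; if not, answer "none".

At 16 seats: P1 7, P2 4, P3 5.
At 17 seats: P1 7, P2 4, P3 6.
No department's allocation decreased.

none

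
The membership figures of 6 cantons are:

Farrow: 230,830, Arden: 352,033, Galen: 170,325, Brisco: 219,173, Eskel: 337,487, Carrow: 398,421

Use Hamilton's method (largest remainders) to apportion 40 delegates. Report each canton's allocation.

Total 1708269; standard divisor 1708269/40 ≈ 42706.725.
Standard quotas: Farrow 5.4050, Arden 8.2430, Galen 3.9882, Brisco 5.1320, Eskel 7.9024, Carrow 9.3292.
Lower quotas: Farrow 5, Arden 8, Galen 3, Brisco 5, Eskel 7, Carrow 9 (sum 37, leaving 3 seats).
Remainders in descending order: Galen 0.9882, Eskel 0.9024, Farrow 0.4050, Carrow 0.3292, Arden 0.2430, Brisco 0.1320.
Largest remainders: Galen, Eskel, Farrow receive the extra seats.

Farrow 6, Arden 8, Galen 4, Brisco 5, Eskel 8, Carrow 9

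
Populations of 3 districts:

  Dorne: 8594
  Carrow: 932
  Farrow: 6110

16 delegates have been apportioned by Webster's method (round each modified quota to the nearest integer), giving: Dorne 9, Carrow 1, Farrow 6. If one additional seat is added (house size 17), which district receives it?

Priority for the next seat is population ÷ (current seats + 0.5).
Priorities: Dorne 904.632, Carrow 621.333, Farrow 940.000.
Highest priority: Farrow.

Farrow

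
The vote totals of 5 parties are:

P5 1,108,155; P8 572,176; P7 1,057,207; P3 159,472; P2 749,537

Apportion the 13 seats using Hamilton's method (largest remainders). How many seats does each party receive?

The standard divisor is 3646547/13 ≈ 280503.615.
Standard quotas: P5 3.9506, P8 2.0398, P7 3.7690, P3 0.5685, P2 2.6721.
Lower quotas: P5 3, P8 2, P7 3, P3 0, P2 2 (sum 10, leaving 3 seats).
Remainders in descending order: P5 0.9506, P7 0.7690, P2 0.6721, P3 0.5685, P8 0.0398.
The surplus seats go to P5, P7, P2.

P5 4, P8 2, P7 4, P3 0, P2 3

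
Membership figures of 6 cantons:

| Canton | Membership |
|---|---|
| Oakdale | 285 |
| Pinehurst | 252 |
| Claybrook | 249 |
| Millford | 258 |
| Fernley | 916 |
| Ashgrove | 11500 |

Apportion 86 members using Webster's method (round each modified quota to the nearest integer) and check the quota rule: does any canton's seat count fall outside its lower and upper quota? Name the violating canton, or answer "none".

Standard quotas: Oakdale 1.821, Pinehurst 1.610, Claybrook 1.591, Millford 1.648, Fernley 5.853, Ashgrove 73.477.
Webster allocation: Oakdale 2, Pinehurst 2, Claybrook 2, Millford 2, Fernley 6, Ashgrove 72.
Ashgrove has quota 73.477 (lower 73, upper 74) but receives 72 — outside the quota interval.

Ashgrove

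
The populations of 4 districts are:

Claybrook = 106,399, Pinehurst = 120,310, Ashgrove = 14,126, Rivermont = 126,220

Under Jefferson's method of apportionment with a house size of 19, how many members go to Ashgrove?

0

Standard divisor 367055/19 ≈ 19318.684; standard quotas: Claybrook 5.508, Pinehurst 6.228, Ashgrove 0.731, Rivermont 6.534.
Rounding down gives 5, 6, 0, 6 = 17 seats, so the divisor must be adjusted.
With modified divisor 17500: modified quotas Claybrook 6.080, Pinehurst 6.875, Ashgrove 0.807, Rivermont 7.213.
Rounding down: Claybrook 6, Pinehurst 6, Ashgrove 0, Rivermont 7 (total 19).
Ashgrove receives 0.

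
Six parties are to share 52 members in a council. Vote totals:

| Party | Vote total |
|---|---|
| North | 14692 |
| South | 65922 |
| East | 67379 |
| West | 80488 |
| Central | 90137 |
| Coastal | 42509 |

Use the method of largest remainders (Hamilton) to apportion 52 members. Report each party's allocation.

Total 361127; standard divisor 361127/52 ≈ 6944.75.
Standard quotas: North 2.1156, South 9.4924, East 9.7021, West 11.5898, Central 12.9792, Coastal 6.1210.
Lower quotas: North 2, South 9, East 9, West 11, Central 12, Coastal 6 (sum 49, leaving 3 seats).
Remainders in descending order: Central 0.9792, East 0.7021, West 0.5898, South 0.4924, Coastal 0.1210, North 0.1156.
The surplus seats go to Central, East, West.

North 2, South 9, East 10, West 12, Central 13, Coastal 6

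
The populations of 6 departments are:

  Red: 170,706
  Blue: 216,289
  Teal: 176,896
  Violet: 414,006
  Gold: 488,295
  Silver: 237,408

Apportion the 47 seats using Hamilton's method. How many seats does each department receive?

The standard divisor is 1703600/47 ≈ 36246.809.
Standard quotas: Red 4.7095, Blue 5.9671, Teal 4.8803, Violet 11.4219, Gold 13.4714, Silver 6.5498.
Lower quotas: Red 4, Blue 5, Teal 4, Violet 11, Gold 13, Silver 6 (sum 43, leaving 4 seats).
Remainders in descending order: Blue 0.9671, Teal 0.8803, Red 0.7095, Silver 0.5498, Gold 0.4714, Violet 0.4219.
Largest remainders: Blue, Teal, Red, Silver receive the extra seats.

Red 5; Blue 6; Teal 5; Violet 11; Gold 13; Silver 7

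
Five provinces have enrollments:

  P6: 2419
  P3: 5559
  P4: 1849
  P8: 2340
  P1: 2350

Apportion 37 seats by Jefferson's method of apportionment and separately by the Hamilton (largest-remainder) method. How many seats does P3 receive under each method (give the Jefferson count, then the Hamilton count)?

15 and 14

Jefferson: P6 6, P3 15, P4 4, P8 6, P1 6.
Hamilton: P6 6, P3 14, P4 5, P8 6, P1 6.
P3 gets 15 under Jefferson and 14 under Hamilton.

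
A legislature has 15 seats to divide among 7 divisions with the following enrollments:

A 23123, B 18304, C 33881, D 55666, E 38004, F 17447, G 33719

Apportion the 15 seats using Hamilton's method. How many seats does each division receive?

A 2; B 1; C 2; D 4; E 3; F 1; G 2

Total 220144; standard divisor 220144/15 ≈ 14676.267.
Standard quotas: A 1.5755, B 1.2472, C 2.3086, D 3.7929, E 2.5895, F 1.1888, G 2.2975.
Lower quotas: A 1, B 1, C 2, D 3, E 2, F 1, G 2 (sum 12, leaving 3 seats).
Remainders in descending order: D 0.7929, E 0.5895, A 0.5755, C 0.3086, G 0.2975, B 0.2472, F 0.1888.
Largest remainders: D, E, A receive the extra seats.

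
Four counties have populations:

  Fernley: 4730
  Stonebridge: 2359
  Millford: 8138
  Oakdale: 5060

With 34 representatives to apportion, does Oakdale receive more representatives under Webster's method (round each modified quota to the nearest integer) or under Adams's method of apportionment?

Adams

Webster: Fernley 8, Stonebridge 4, Millford 14, Oakdale 8.
Adams: Fernley 8, Stonebridge 4, Millford 13, Oakdale 9.
Oakdale gets 8 under Webster and 9 under Adams.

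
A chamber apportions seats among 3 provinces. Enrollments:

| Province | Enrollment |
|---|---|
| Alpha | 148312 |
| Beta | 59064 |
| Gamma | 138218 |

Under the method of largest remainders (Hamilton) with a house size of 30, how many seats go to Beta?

Total 345594; standard divisor 345594/30 ≈ 11519.8.
Standard quotas: Alpha 12.8745, Beta 5.1272, Gamma 11.9983.
Lower quotas: Alpha 12, Beta 5, Gamma 11 (sum 28, leaving 2 seats).
Remainders in descending order: Gamma 0.9983, Alpha 0.8745, Beta 0.1272.
The surplus seats go to Gamma, Alpha.
Beta receives 5.

5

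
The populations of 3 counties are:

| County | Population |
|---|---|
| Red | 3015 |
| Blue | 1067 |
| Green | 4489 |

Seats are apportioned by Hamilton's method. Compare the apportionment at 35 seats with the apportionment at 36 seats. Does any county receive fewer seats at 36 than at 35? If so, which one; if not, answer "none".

At 35 seats: Red 12, Blue 5, Green 18.
At 36 seats: Red 13, Blue 4, Green 19.
Blue drops from 5 to 4.

Blue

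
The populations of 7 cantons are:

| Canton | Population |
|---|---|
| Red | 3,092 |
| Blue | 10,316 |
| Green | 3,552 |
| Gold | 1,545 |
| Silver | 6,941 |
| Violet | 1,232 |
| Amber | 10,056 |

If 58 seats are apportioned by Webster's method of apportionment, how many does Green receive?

6

Standard divisor 36734/58 ≈ 633.345; standard quotas: Red 4.882, Blue 16.288, Green 5.608, Gold 2.439, Silver 10.959, Violet 1.945, Amber 15.878.
Rounding to the nearest integer gives Red 5, Blue 16, Green 6, Gold 2, Silver 11, Violet 2, Amber 16 — total 58, matching the house size, so no adjustment is needed.
Green receives 6.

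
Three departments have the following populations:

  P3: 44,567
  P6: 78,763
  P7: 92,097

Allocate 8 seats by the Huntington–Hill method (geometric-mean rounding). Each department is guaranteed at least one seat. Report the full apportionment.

P3 2; P6 3; P7 3

With divisor 29050: modified quotas P3 1.534, P6 2.711, P7 3.170.
Geometric-mean thresholds: P3 √(1·2)=1.414, P6 √(2·3)=2.449, P7 √(3·4)=3.464.
Each quota rounded against its threshold gives P3 2, P6 3, P7 3 (total 8).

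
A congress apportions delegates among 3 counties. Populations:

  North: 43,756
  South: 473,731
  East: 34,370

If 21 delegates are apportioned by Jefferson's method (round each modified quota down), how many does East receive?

1

Standard divisor 551857/21 ≈ 26278.905; standard quotas: North 1.665, South 18.027, East 1.308.
Rounding down gives 1, 18, 1 = 20 seats, so the divisor must be adjusted.
With modified divisor 24300: modified quotas North 1.801, South 19.495, East 1.414.
Rounding down: North 1, South 19, East 1 (total 21).
East receives 1.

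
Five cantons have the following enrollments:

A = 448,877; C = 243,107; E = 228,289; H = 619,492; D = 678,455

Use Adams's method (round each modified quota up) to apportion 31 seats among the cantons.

A 6, C 4, E 3, H 9, D 9

Standard divisor 2218220/31 ≈ 71555.484; standard quotas: A 6.273, C 3.397, E 3.190, H 8.658, D 9.482.
Rounding up gives 7, 4, 4, 9, 10 = 34 seats, so the divisor must be adjusted.
With modified divisor 76800: modified quotas A 5.845, C 3.165, E 2.973, H 8.066, D 8.834.
Rounding up: A 6, C 4, E 3, H 9, D 9 (total 31).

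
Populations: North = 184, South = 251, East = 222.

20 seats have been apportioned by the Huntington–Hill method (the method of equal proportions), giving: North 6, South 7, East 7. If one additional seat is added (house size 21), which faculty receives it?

Priority for the next seat is population ÷ (√(s·(s+1))).
Priorities: North 28.392, South 33.541, East 29.666.
Highest priority: South.

South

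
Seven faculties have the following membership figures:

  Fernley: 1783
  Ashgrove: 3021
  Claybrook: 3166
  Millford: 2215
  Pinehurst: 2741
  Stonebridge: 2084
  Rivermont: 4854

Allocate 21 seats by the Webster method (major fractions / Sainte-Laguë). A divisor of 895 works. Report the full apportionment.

With modified divisor 895: modified quotas Fernley 1.992, Ashgrove 3.375, Claybrook 3.537, Millford 2.475, Pinehurst 3.063, Stonebridge 2.328, Rivermont 5.423.
Rounding to the nearest integer: Fernley 2, Ashgrove 3, Claybrook 4, Millford 2, Pinehurst 3, Stonebridge 2, Rivermont 5 (total 21).

Fernley=2, Ashgrove=3, Claybrook=4, Millford=2, Pinehurst=3, Stonebridge=2, Rivermont=5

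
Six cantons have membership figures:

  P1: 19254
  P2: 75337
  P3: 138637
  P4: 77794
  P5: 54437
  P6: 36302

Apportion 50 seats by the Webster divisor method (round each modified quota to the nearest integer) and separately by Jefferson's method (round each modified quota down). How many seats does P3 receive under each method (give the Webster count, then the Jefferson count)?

17 and 18

Webster: P1 2, P2 9, P3 17, P4 10, P5 7, P6 5.
Jefferson: P1 2, P2 9, P3 18, P4 10, P5 7, P6 4.
P3 gets 17 under Webster and 18 under Jefferson.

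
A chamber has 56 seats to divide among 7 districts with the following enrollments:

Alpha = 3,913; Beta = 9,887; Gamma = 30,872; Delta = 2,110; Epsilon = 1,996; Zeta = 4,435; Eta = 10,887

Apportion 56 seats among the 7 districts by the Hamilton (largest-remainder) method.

Alpha 3, Beta 9, Gamma 27, Delta 2, Epsilon 2, Zeta 4, Eta 9

The standard divisor is 64100/56 ≈ 1144.643.
Standard quotas: Alpha 3.4185, Beta 8.6376, Gamma 26.9709, Delta 1.8434, Epsilon 1.7438, Zeta 3.8746, Eta 9.5113.
Lower quotas: Alpha 3, Beta 8, Gamma 26, Delta 1, Epsilon 1, Zeta 3, Eta 9 (sum 51, leaving 5 seats).
Remainders in descending order: Gamma 0.9709, Zeta 0.8746, Delta 0.8434, Epsilon 0.7438, Beta 0.6376, Eta 0.5113, Alpha 0.4185.
Largest remainders: Gamma, Zeta, Delta, Epsilon, Beta receive the extra seats.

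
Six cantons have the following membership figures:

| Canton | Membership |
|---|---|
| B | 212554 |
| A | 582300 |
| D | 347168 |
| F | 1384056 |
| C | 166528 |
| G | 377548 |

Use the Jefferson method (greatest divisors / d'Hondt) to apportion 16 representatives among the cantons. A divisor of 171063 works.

B=1; A=3; D=2; F=8; C=0; G=2

With modified divisor 171063: modified quotas B 1.243, A 3.404, D 2.029, F 8.091, C 0.973, G 2.207.
Rounding down: B 1, A 3, D 2, F 8, C 0, G 2 (total 16).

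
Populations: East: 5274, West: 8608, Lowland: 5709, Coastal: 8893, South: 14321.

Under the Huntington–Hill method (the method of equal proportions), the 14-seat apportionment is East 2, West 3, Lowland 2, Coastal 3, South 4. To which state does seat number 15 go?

Priority for the next seat is population ÷ (√(s·(s+1))).
Priorities: East 2153.101, West 2484.916, Lowland 2330.689, Coastal 2567.188, South 3202.273.
Highest priority: South.

South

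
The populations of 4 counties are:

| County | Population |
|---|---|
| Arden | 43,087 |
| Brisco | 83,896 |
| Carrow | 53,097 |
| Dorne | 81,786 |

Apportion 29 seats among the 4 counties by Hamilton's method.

Standard divisor: 261866 ÷ 29 ≈ 9029.862.
Standard quotas: Arden 4.7716, Brisco 9.2910, Carrow 5.8802, Dorne 9.0573.
Lower quotas: Arden 4, Brisco 9, Carrow 5, Dorne 9 (sum 27, leaving 2 seats).
Remainders in descending order: Carrow 0.8802, Arden 0.7716, Brisco 0.2910, Dorne 0.0573.
The surplus seats go to Carrow, Arden.

Arden 5; Brisco 9; Carrow 6; Dorne 9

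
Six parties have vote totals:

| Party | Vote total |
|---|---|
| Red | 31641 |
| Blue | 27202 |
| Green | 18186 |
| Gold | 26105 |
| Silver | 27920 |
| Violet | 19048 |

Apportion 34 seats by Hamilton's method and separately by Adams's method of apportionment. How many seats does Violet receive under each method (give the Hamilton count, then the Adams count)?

Hamilton: Red 7, Blue 6, Green 4, Gold 6, Silver 7, Violet 4.
Adams: Red 7, Blue 6, Green 4, Gold 6, Silver 6, Violet 5.
Violet gets 4 under Hamilton and 5 under Adams.

4 and 5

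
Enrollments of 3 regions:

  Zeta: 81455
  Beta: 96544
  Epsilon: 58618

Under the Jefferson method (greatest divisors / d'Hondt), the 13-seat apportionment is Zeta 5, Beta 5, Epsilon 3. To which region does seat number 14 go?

Beta

Priority for the next seat is population ÷ (current seats + 1).
Priorities: Zeta 13575.833, Beta 16090.667, Epsilon 14654.500.
Highest priority: Beta.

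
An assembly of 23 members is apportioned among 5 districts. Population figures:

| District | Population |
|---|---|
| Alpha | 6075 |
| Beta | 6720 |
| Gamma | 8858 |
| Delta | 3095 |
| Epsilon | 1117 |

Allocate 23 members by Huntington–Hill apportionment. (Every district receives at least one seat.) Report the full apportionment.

With divisor 1146: modified quotas Alpha 5.301, Beta 5.864, Gamma 7.729, Delta 2.701, Epsilon 0.975.
Geometric-mean thresholds: Alpha √(5·6)=5.477, Beta √(5·6)=5.477, Gamma √(7·8)=7.483, Delta √(2·3)=2.449, Epsilon (min 1).
Each quota rounded against its threshold gives Alpha 5, Beta 6, Gamma 8, Delta 3, Epsilon 1 (total 23).

Alpha 5, Beta 6, Gamma 8, Delta 3, Epsilon 1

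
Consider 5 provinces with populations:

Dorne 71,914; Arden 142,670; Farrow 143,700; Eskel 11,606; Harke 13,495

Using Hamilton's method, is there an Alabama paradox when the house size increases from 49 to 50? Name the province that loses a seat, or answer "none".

Eskel

At 49 seats: Dorne 9, Arden 18, Farrow 18, Eskel 2, Harke 2.
At 50 seats: Dorne 9, Arden 19, Farrow 19, Eskel 1, Harke 2.
Eskel drops from 2 to 1.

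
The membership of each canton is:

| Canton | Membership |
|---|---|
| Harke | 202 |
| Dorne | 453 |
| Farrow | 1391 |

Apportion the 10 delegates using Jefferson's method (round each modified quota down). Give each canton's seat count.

Harke: 1, Dorne: 2, Farrow: 7

Standard divisor 2046/10 ≈ 204.6; standard quotas: Harke 0.987, Dorne 2.214, Farrow 6.799.
Rounding down gives 0, 2, 6 = 8 seats, so the divisor must be adjusted.
With modified divisor 190: modified quotas Harke 1.063, Dorne 2.384, Farrow 7.321.
Rounding down: Harke 1, Dorne 2, Farrow 7 (total 10).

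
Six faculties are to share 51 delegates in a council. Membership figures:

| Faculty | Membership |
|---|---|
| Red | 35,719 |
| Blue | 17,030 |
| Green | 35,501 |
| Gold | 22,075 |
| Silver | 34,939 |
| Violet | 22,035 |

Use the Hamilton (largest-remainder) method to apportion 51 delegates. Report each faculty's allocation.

Red 11, Blue 5, Green 11, Gold 7, Silver 10, Violet 7

Total 167299; standard divisor 167299/51 ≈ 3280.373.
Standard quotas: Red 10.8887, Blue 5.1915, Green 10.8222, Gold 6.7294, Silver 10.6509, Violet 6.7172.
Lower quotas: Red 10, Blue 5, Green 10, Gold 6, Silver 10, Violet 6 (sum 47, leaving 4 seats).
Remainders in descending order: Red 0.8887, Green 0.8222, Gold 0.7294, Violet 0.7172, Silver 0.6509, Blue 0.1915.
Largest remainders: Red, Green, Gold, Violet receive the extra seats.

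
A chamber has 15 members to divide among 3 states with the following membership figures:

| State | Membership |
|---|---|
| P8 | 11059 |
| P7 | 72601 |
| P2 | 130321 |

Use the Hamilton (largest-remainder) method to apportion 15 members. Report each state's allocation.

Total 213981; standard divisor 213981/15 ≈ 14265.4.
Standard quotas: P8 0.7752, P7 5.0893, P2 9.1355.
Lower quotas: P8 0, P7 5, P2 9 (sum 14, leaving 1 seat).
Remainders in descending order: P8 0.7752, P2 0.1355, P7 0.0893.
The surplus seat goes to P8.

P8 1, P7 5, P2 9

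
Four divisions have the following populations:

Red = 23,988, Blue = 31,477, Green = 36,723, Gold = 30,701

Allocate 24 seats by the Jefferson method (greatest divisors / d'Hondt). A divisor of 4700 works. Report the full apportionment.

Red 5; Blue 6; Green 7; Gold 6

With modified divisor 4700: modified quotas Red 5.104, Blue 6.697, Green 7.813, Gold 6.532.
Rounding down: Red 5, Blue 6, Green 7, Gold 6 (total 24).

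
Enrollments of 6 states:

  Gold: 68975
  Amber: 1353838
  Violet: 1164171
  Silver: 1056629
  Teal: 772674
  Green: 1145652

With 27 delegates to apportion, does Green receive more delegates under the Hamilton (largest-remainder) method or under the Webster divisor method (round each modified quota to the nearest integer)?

Hamilton: Gold 0, Amber 7, Violet 6, Silver 5, Teal 4, Green 5.
Webster: Gold 0, Amber 6, Violet 6, Silver 5, Teal 4, Green 6.
Green gets 5 under Hamilton and 6 under Webster.

Webster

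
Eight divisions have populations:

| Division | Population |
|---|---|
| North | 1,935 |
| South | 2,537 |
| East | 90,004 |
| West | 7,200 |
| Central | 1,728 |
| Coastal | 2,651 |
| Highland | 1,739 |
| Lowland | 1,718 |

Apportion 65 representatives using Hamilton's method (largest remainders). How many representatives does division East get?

Total 109512; standard divisor 109512/65 ≈ 1684.8.
Standard quotas: North 1.1485, South 1.5058, East 53.4212, West 4.2735, Central 1.0256, Coastal 1.5735, Highland 1.0322, Lowland 1.0197.
Lower quotas: North 1, South 1, East 53, West 4, Central 1, Coastal 1, Highland 1, Lowland 1 (sum 63, leaving 2 seats).
Remainders in descending order: Coastal 0.5735, South 0.5058, East 0.4212, West 0.2735, North 0.1485, Highland 0.0322, Central 0.0256, Lowland 0.0197.
Largest remainders: Coastal, South receive the extra seats.
East receives 53.

53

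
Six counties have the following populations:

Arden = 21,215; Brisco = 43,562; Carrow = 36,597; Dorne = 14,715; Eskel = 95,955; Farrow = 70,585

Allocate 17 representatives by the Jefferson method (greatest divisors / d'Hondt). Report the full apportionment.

Standard divisor 282629/17 ≈ 16625.235; standard quotas: Arden 1.276, Brisco 2.620, Carrow 2.201, Dorne 0.885, Eskel 5.772, Farrow 4.246.
Rounding down gives 1, 2, 2, 0, 5, 4 = 14 seats, so the divisor must be adjusted.
With modified divisor 14300: modified quotas Arden 1.484, Brisco 3.046, Carrow 2.559, Dorne 1.029, Eskel 6.710, Farrow 4.936.
Rounding down: Arden 1, Brisco 3, Carrow 2, Dorne 1, Eskel 6, Farrow 4 (total 17).

Arden: 1, Brisco: 3, Carrow: 2, Dorne: 1, Eskel: 6, Farrow: 4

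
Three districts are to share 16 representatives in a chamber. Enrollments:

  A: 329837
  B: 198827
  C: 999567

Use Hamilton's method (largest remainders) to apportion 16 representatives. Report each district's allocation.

A 3; B 2; C 11

The standard divisor is 1528231/16 ≈ 95514.438.
Standard quotas: A 3.4533, B 2.0816, C 10.4651.
Lower quotas: A 3, B 2, C 10 (sum 15, leaving 1 seat).
Remainders in descending order: C 0.4651, A 0.4533, B 0.0816.
The surplus seat goes to C.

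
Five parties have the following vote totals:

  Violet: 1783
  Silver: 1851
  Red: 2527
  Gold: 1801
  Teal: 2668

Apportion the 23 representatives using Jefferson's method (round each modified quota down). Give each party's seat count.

Standard divisor 10630/23 ≈ 462.174; standard quotas: Violet 3.858, Silver 4.005, Red 5.468, Gold 3.897, Teal 5.773.
Rounding down gives 3, 4, 5, 3, 5 = 20 seats, so the divisor must be adjusted.
With modified divisor 430: modified quotas Violet 4.147, Silver 4.305, Red 5.877, Gold 4.188, Teal 6.205.
Rounding down: Violet 4, Silver 4, Red 5, Gold 4, Teal 6 (total 23).

Violet 4, Silver 4, Red 5, Gold 4, Teal 6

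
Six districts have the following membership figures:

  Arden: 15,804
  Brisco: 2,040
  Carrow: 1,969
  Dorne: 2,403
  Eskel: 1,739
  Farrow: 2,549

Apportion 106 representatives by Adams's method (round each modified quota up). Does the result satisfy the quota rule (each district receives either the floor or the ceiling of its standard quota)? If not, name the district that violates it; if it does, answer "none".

Standard quotas: Arden 63.206, Brisco 8.159, Carrow 7.875, Dorne 9.611, Eskel 6.955, Farrow 10.194.
Adams allocation: Arden 62, Brisco 9, Carrow 8, Dorne 10, Eskel 7, Farrow 10.
Arden has quota 63.206 (lower 63, upper 64) but receives 62 — outside the quota interval.

Arden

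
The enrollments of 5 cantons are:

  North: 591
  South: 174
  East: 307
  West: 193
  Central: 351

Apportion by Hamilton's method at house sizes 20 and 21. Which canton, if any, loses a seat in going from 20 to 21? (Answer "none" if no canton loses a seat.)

West

At 20 seats: North 7, South 2, East 4, West 3, Central 4.
At 21 seats: North 8, South 2, East 4, West 2, Central 5.
West drops from 3 to 2.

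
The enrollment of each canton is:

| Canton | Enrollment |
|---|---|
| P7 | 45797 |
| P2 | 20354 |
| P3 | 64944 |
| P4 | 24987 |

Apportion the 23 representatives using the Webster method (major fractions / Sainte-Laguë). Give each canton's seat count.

P7: 7; P2: 3; P3: 9; P4: 4

Standard divisor 156082/23 ≈ 6786.174; standard quotas: P7 6.749, P2 2.999, P3 9.570, P4 3.682.
Rounding to the nearest integer gives 7, 3, 10, 4 = 24 seats, so the divisor must be adjusted.
With modified divisor 6900: modified quotas P7 6.637, P2 2.950, P3 9.412, P4 3.621.
Rounding to the nearest integer: P7 7, P2 3, P3 9, P4 4 (total 23).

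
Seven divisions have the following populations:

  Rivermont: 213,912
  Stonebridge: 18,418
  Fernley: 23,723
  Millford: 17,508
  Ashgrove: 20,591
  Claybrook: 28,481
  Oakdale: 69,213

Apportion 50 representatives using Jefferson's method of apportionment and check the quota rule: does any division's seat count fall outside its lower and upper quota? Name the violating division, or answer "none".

Standard quotas: Rivermont 27.295, Stonebridge 2.350, Fernley 3.027, Millford 2.234, Ashgrove 2.627, Claybrook 3.634, Oakdale 8.832.
Jefferson allocation: Rivermont 29, Stonebridge 2, Fernley 3, Millford 2, Ashgrove 2, Claybrook 3, Oakdale 9.
Rivermont has quota 27.295 (lower 27, upper 28) but receives 29 — outside the quota interval.

Rivermont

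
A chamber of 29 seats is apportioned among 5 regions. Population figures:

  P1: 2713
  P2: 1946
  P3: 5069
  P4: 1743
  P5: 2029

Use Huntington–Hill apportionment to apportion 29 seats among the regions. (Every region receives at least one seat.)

With divisor 469: modified quotas P1 5.785, P2 4.149, P3 10.808, P4 3.716, P5 4.326.
Geometric-mean thresholds: P1 √(5·6)=5.477, P2 √(4·5)=4.472, P3 √(10·11)=10.488, P4 √(3·4)=3.464, P5 √(4·5)=4.472.
Each quota rounded against its threshold gives P1 6, P2 4, P3 11, P4 4, P5 4 (total 29).

P1: 6, P2: 4, P3: 11, P4: 4, P5: 4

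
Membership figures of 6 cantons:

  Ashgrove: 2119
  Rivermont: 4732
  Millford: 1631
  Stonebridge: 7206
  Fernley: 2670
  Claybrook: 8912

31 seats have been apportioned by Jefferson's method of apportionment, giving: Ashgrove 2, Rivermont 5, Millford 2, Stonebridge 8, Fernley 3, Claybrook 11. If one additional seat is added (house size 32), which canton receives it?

Stonebridge

Priority for the next seat is population ÷ (current seats + 1).
Priorities: Ashgrove 706.333, Rivermont 788.667, Millford 543.667, Stonebridge 800.667, Fernley 667.500, Claybrook 742.667.
Highest priority: Stonebridge.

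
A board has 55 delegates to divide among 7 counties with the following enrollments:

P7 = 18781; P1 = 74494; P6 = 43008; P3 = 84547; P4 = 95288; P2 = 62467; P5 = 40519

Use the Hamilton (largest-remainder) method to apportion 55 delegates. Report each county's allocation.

Standard divisor: 419104 ÷ 55 ≈ 7620.073.
Standard quotas: P7 2.4647, P1 9.7760, P6 5.6440, P3 11.0953, P4 12.5049, P2 8.1977, P5 5.3174.
Lower quotas: P7 2, P1 9, P6 5, P3 11, P4 12, P2 8, P5 5 (sum 52, leaving 3 seats).
Remainders in descending order: P1 0.7760, P6 0.6440, P4 0.5049, P7 0.4647, P5 0.3174, P2 0.1977, P3 0.0953.
Largest remainders: P1, P6, P4 receive the extra seats.

P7 2; P1 10; P6 6; P3 11; P4 13; P2 8; P5 5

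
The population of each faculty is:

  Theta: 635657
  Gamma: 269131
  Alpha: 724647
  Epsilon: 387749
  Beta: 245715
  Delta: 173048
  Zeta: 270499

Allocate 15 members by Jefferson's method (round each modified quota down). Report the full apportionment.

Standard divisor 2706446/15 ≈ 180429.733; standard quotas: Theta 3.523, Gamma 1.492, Alpha 4.016, Epsilon 2.149, Beta 1.362, Delta 0.959, Zeta 1.499.
Rounding down gives 3, 1, 4, 2, 1, 0, 1 = 12 seats, so the divisor must be adjusted.
With modified divisor 140100: modified quotas Theta 4.537, Gamma 1.921, Alpha 5.172, Epsilon 2.768, Beta 1.754, Delta 1.235, Zeta 1.931.
Rounding down: Theta 4, Gamma 1, Alpha 5, Epsilon 2, Beta 1, Delta 1, Zeta 1 (total 15).

Theta 4, Gamma 1, Alpha 5, Epsilon 2, Beta 1, Delta 1, Zeta 1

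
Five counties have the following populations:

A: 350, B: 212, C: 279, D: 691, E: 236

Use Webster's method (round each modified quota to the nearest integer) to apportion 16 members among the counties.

A 3; B 2; C 3; D 6; E 2

Standard divisor 1768/16 ≈ 110.5; standard quotas: A 3.167, B 1.919, C 2.525, D 6.253, E 2.136.
Rounding to the nearest integer gives A 3, B 2, C 3, D 6, E 2 — total 16, matching the house size, so no adjustment is needed.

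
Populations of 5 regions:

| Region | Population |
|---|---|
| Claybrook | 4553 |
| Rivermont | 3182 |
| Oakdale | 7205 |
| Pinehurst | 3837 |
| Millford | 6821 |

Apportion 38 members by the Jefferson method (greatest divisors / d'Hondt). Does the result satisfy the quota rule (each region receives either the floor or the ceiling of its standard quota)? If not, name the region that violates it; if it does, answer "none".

Standard quotas: Claybrook 6.759, Rivermont 4.724, Oakdale 10.696, Pinehurst 5.696, Millford 10.126.
Jefferson allocation: Claybrook 7, Rivermont 4, Oakdale 11, Pinehurst 6, Millford 10.
Every allocation lies between the lower and upper quota.

none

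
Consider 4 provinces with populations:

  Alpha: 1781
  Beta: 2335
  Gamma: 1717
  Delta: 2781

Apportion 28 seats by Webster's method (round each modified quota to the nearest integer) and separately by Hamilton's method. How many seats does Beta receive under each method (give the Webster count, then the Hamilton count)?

Webster: Alpha 6, Beta 7, Gamma 6, Delta 9.
Hamilton: Alpha 6, Beta 8, Gamma 5, Delta 9.
Beta gets 7 under Webster and 8 under Hamilton.

7 and 8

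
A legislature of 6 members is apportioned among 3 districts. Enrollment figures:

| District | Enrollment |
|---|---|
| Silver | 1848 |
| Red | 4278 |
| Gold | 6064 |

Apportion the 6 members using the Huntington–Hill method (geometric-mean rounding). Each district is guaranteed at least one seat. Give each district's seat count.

With divisor 2113: modified quotas Silver 0.875, Red 2.025, Gold 2.870.
Geometric-mean thresholds: Silver (min 1), Red √(2·3)=2.449, Gold √(2·3)=2.449.
Each quota rounded against its threshold gives Silver 1, Red 2, Gold 3 (total 6).

Silver 1; Red 2; Gold 3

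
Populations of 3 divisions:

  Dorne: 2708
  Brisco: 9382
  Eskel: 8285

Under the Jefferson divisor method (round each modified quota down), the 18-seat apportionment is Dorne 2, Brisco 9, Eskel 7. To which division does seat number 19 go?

Eskel

Priority for the next seat is population ÷ (current seats + 1).
Priorities: Dorne 902.667, Brisco 938.200, Eskel 1035.625.
Highest priority: Eskel.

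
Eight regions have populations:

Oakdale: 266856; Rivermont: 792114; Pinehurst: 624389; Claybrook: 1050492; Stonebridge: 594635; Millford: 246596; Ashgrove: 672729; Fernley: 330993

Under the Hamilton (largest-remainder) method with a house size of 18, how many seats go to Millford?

1

Standard divisor: 4578804 ÷ 18 = 254378.
Standard quotas: Oakdale 1.0491, Rivermont 3.1139, Pinehurst 2.4546, Claybrook 4.1296, Stonebridge 2.3376, Millford 0.9694, Ashgrove 2.6446, Fernley 1.3012.
Lower quotas: Oakdale 1, Rivermont 3, Pinehurst 2, Claybrook 4, Stonebridge 2, Millford 0, Ashgrove 2, Fernley 1 (sum 15, leaving 3 seats).
Remainders in descending order: Millford 0.9694, Ashgrove 0.6446, Pinehurst 0.4546, Stonebridge 0.3376, Fernley 0.3012, Claybrook 0.1296, Rivermont 0.1139, Oakdale 0.0491.
The surplus seats go to Millford, Ashgrove, Pinehurst.
Millford receives 1.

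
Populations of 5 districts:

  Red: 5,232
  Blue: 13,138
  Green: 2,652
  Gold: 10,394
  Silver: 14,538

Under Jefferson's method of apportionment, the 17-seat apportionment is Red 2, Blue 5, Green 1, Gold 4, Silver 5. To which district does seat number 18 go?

Silver

Priority for the next seat is population ÷ (current seats + 1).
Priorities: Red 1744.000, Blue 2189.667, Green 1326.000, Gold 2078.800, Silver 2423.000.
Highest priority: Silver.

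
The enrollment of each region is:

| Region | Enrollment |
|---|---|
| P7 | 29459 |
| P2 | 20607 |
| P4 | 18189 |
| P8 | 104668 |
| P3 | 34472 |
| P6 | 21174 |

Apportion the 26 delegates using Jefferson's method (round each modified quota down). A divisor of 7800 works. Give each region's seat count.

P7: 3, P2: 2, P4: 2, P8: 13, P3: 4, P6: 2

With modified divisor 7800: modified quotas P7 3.777, P2 2.642, P4 2.332, P8 13.419, P3 4.419, P6 2.715.
Rounding down: P7 3, P2 2, P4 2, P8 13, P3 4, P6 2 (total 26).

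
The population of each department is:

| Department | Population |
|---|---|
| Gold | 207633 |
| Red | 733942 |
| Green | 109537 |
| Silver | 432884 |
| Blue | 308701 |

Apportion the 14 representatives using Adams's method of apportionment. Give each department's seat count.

Gold 2; Red 5; Green 1; Silver 3; Blue 3

Standard divisor 1792697/14 ≈ 128049.786; standard quotas: Gold 1.622, Red 5.732, Green 0.855, Silver 3.381, Blue 2.411.
Rounding up gives 2, 6, 1, 4, 3 = 16 seats, so the divisor must be adjusted.
With modified divisor 150600: modified quotas Gold 1.379, Red 4.873, Green 0.727, Silver 2.874, Blue 2.050.
Rounding up: Gold 2, Red 5, Green 1, Silver 3, Blue 3 (total 14).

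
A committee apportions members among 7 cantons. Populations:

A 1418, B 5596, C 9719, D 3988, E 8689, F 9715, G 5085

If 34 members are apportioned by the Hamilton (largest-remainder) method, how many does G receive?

4

Total 44210; standard divisor 44210/34 ≈ 1300.294.
Standard quotas: A 1.0905, B 4.3036, C 7.4745, D 3.0670, E 6.6823, F 7.4714, G 3.9107.
Lower quotas: A 1, B 4, C 7, D 3, E 6, F 7, G 3 (sum 31, leaving 3 seats).
Remainders in descending order: G 0.9107, E 0.6823, C 0.4745, F 0.4714, B 0.3036, A 0.0905, D 0.0670.
The surplus seats go to G, E, C.
G receives 4.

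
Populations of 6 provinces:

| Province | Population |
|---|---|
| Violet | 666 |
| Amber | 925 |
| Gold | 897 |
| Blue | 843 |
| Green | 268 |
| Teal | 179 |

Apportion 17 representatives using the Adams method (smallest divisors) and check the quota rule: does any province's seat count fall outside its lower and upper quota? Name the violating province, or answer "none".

Standard quotas: Violet 2.997, Amber 4.162, Gold 4.036, Blue 3.793, Green 1.206, Teal 0.805.
Adams allocation: Violet 3, Amber 4, Gold 4, Blue 4, Green 1, Teal 1.
Every allocation lies between the lower and upper quota.

none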